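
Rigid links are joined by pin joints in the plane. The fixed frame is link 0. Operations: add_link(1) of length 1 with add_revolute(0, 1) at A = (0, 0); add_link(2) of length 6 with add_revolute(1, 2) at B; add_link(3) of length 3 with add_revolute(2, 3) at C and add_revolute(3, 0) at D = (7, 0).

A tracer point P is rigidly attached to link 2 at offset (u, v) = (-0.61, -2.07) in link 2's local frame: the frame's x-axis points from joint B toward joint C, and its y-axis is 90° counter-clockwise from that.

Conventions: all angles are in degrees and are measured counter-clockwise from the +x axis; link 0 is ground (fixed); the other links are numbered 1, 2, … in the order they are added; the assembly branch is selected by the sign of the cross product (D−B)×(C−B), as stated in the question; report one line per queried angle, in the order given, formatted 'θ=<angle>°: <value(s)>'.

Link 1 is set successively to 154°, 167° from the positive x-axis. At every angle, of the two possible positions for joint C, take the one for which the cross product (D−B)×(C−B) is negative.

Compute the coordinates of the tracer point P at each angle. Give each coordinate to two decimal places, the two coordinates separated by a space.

A=(0,0), D=(7.00,0)
θ=154°: B = A + 1.00·(cos154°, sin154°) = (-0.8988, 0.4384)
θ=154°: |BD| = 7.9109
θ=154°: circle(B,6.00) ∩ circle(D,3.00): a=5.6620, h=1.9855
θ=154°:   candidates: C₊=(4.8645,2.1070) cross=15.707; C₋=(4.6445,-1.8578) cross=-15.707
θ=154°:   branch - wants cross < 0 → take C=(4.6445,-1.8578) (cross=-15.707)
θ=154°: ex = (C−B)/|BC| = (0.9239,-0.3827); ey = (0.3827,0.9239)
θ=154°: P = B + -0.61·ex + -2.07·ey = (-2.2545,-1.2406)
θ=167°: B = A + 1.00·(cos167°, sin167°) = (-0.9744, 0.2250)
θ=167°: |BD| = 7.9775
θ=167°: circle(B,6.00) ∩ circle(D,3.00): a=5.6810, h=1.9303
θ=167°:   candidates: C₊=(4.7588,1.9943) cross=15.399; C₋=(4.6500,-1.8648) cross=-15.399
θ=167°:   branch - wants cross < 0 → take C=(4.6500,-1.8648) (cross=-15.399)
θ=167°: ex = (C−B)/|BC| = (0.9374,-0.3483); ey = (0.3483,0.9374)
θ=167°: P = B + -0.61·ex + -2.07·ey = (-2.2671,-1.5030)

θ=154°: -2.25 -1.24
θ=167°: -2.27 -1.50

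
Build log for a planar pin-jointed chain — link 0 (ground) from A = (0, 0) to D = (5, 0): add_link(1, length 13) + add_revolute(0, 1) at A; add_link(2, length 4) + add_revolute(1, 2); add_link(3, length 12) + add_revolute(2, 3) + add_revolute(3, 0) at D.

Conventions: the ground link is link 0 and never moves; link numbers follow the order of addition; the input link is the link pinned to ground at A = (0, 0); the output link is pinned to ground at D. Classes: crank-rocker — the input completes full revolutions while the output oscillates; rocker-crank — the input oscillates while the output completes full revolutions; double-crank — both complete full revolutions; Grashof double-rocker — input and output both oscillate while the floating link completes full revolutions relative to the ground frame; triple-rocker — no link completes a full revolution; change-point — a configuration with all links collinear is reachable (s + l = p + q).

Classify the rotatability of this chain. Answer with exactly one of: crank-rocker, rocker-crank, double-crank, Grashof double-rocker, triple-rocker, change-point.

lengths: ground=5, input=13, coupler=4, output=12
sorted: s=4 (shortest), l=13 (longest), p+q=17
s + l = 17 vs p + q = 17
s + l = p + q → change-point (collinear configuration reachable)

change-point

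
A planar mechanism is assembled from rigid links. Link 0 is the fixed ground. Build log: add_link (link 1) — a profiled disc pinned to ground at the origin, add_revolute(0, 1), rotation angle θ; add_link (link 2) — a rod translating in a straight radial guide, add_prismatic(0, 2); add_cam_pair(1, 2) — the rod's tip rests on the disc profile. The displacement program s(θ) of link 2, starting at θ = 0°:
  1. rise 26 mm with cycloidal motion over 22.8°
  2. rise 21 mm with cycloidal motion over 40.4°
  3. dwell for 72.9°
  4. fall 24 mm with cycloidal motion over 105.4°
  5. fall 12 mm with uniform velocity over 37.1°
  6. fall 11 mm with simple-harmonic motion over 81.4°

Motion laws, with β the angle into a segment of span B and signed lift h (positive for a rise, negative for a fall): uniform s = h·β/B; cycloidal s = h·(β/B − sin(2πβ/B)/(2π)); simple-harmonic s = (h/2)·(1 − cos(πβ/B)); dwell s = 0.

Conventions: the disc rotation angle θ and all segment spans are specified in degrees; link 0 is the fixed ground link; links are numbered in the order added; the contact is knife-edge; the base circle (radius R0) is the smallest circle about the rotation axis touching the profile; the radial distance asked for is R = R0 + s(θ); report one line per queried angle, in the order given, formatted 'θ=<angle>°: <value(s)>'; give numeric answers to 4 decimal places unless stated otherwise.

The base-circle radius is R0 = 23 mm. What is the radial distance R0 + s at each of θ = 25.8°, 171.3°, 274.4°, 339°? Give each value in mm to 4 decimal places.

seg 1 [0°–22.8°] cycloidal, h=26: full span → s += 26 → s = 26.0000
seg 2 [22.8°–63.2°] cycloidal, h=21: θ=25.8° here. β=3, B=40.4. 21·(0.0743 − sin(2π·0.0743)/(2π)) = 0.0560 → s = 26.0560
seg 2 [22.8°–63.2°] cycloidal, h=21: full span → s += 21 → s = 47.0000
seg 3 [63.2°–136.1°] dwell: s stays 47.0000
seg 4 [136.1°–241.5°] cycloidal, h=-24: θ=171.3° here. β=35.2, B=105.4. -24·(0.3340 − sin(2π·0.3340)/(2π)) = -4.7148 → s = 42.2852
seg 4 [136.1°–241.5°] cycloidal, h=-24: full span → s += -24 → s = 23.0000
seg 5 [241.5°–278.6°] uniform, h=-12: θ=274.4° here. β=32.9, B=37.1. -12·32.9/37.1 = -10.6415 → s = 12.3585
seg 5 [241.5°–278.6°] uniform, h=-12: full span → s += -12 → s = 11.0000
seg 6 [278.6°–360°] simple-harmonic, h=-11: θ=339° here. β=60.4, B=81.4. -11/2·(1 − cos(π·0.7420)) = -9.2903 → s = 1.7097
θ=25.8°: R = R0 + s = 23 + 26.0560 = 49.0560
θ=171.3°: R = R0 + s = 23 + 42.2852 = 65.2852
θ=274.4°: R = R0 + s = 23 + 12.3585 = 35.3585
θ=339°: R = R0 + s = 23 + 1.7097 = 24.7097

θ=25.8°: 49.0560
θ=171.3°: 65.2852
θ=274.4°: 35.3585
θ=339°: 24.7097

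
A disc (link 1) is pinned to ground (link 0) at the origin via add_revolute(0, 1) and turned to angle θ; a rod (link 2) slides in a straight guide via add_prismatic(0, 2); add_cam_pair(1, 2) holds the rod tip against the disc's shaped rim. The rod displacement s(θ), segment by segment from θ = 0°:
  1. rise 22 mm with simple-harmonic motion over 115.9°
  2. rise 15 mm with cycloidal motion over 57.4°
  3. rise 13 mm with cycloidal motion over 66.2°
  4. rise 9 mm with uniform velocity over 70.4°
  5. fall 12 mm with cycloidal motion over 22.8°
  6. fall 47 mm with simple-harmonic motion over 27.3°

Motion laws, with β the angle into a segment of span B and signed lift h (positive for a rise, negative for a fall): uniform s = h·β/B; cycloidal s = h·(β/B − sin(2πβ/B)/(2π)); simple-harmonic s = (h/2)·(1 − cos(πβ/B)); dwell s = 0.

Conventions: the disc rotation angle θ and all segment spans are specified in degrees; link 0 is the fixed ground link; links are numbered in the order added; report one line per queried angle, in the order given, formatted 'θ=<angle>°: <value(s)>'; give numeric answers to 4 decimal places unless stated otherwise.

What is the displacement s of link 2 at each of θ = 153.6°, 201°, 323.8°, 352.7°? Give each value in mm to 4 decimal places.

segment 1 (0° to 115.9°, simple-harmonic, h = 22) is passed completely: s = 0.0000 + (22) = 22.0000
θ = 153.6° falls in segment 2 (115.9° to 173.3°, cycloidal, h = 15): β = 153.6 − 115.9 = 37.7°, B = 57.4°; Δs = 15·(0.6568 − sin(2π·0.6568)/(2π)) = 11.8414; s = 22.0000 + 11.8414 = 33.8414
segment 2 (115.9° to 173.3°, cycloidal, h = 15) is passed completely: s = 22.0000 + (15) = 37.0000
θ = 201° falls in segment 3 (173.3° to 239.5°, cycloidal, h = 13): β = 201 − 173.3 = 27.7°, B = 66.2°; Δs = 13·(0.4184 − sin(2π·0.4184)/(2π)) = 4.4250; s = 37.0000 + 4.4250 = 41.4250
segment 3 (173.3° to 239.5°, cycloidal, h = 13) is passed completely: s = 37.0000 + (13) = 50.0000
segment 4 (239.5° to 309.9°, uniform, h = 9) is passed completely: s = 50.0000 + (9) = 59.0000
θ = 323.8° falls in segment 5 (309.9° to 332.7°, cycloidal, h = -12): β = 323.8 − 309.9 = 13.9°, B = 22.8°; Δs = -12·(0.6096 − sin(2π·0.6096)/(2π)) = -8.5299; s = 59.0000 − 8.5299 = 50.4701
segment 5 (309.9° to 332.7°, cycloidal, h = -12) is passed completely: s = 59.0000 + (-12) = 47.0000
θ = 352.7° falls in segment 6 (332.7° to 360°, simple-harmonic, h = -47): β = 352.7 − 332.7 = 20°, B = 27.3°; Δs = -47/2·(1 − cos(π·0.7326)) = -39.1843; s = 47.0000 − 39.1843 = 7.8157

θ=153.6°: 33.8414
θ=201°: 41.4250
θ=323.8°: 50.4701
θ=352.7°: 7.8157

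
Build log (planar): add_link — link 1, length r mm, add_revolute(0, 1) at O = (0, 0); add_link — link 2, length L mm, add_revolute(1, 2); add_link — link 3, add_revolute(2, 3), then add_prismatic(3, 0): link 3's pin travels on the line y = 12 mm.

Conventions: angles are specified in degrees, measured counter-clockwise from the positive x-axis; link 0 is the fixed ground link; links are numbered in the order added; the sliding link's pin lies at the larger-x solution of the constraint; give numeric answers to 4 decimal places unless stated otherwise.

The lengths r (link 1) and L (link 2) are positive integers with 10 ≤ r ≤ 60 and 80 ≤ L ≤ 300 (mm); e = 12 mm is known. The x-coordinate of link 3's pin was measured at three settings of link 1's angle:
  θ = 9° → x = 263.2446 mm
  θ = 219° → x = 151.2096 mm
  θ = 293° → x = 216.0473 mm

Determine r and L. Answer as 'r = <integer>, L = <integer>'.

constraint per measurement: (x − r cos θ)² + (r sin θ − e)² = L²
subtracting the θ₁ and θ₂ equations cancels the r² and L² terms:
r = (x₁² − x₂²) / (2[(x₁cos θ₁ + e sin θ₁) − (x₂cos θ₂ + e sin θ₂)]) = 60.0000 → r = 60
L² = (x₁ − r cos θ₁)² + (r sin θ₁ − e)² = 41616.0191 → L = 204.0000 → L = 204
check at θ₃=293°: x = 216.0473 (printed 216.0473) ✓

r = 60, L = 204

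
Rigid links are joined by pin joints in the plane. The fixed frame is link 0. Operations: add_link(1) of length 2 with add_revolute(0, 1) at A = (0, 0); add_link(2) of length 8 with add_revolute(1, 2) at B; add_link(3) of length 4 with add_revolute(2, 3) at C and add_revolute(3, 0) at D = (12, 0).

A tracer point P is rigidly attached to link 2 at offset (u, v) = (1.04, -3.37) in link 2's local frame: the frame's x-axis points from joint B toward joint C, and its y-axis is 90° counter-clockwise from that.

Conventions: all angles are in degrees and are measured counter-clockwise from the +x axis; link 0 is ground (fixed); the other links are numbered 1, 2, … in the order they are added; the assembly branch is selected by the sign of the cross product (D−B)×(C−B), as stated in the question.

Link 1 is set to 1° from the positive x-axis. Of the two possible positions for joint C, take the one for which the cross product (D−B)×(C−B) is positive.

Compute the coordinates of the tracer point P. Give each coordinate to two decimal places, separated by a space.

A=(0,0), D=(12.00,0)
B = A + 2.00·(cos1°, sin1°) = (1.9997, 0.0349)
|BD| = 10.0004
circle(B,8.00) ∩ circle(D,4.00): a=7.4001, h=3.0395
  candidates: C₊=(9.4104,3.0486) cross=30.396; C₋=(9.3891,-3.0304) cross=-30.396
  branch + wants cross > 0 → take C=(9.4104,3.0486) (cross=30.396)
ex = (C−B)/|BC| = (0.9263,0.3767); ey = (-0.3767,0.9263)
P = B + 1.04·ex + -3.37·ey = (4.2326,-2.6951)

4.23 -2.70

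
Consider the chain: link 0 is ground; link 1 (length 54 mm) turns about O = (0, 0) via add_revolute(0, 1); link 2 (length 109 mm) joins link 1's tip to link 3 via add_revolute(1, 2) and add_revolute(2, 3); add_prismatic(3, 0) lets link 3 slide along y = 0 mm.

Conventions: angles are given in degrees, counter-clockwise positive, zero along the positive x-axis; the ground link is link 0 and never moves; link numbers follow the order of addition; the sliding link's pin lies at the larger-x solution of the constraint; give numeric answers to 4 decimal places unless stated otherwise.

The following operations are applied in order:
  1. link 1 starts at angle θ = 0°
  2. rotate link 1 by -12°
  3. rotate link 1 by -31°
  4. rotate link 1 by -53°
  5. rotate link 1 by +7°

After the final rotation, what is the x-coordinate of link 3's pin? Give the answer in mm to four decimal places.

geometry: r = 54 mm, L = 109 mm, e = 0 mm; θ starts at 0°
rotate link 1 by -12°: θ ← 0° -12° = -12°
rotate link 1 by -31°: θ ← -12° -31° = -43°
rotate link 1 by -53°: θ ← -43° -53° = -96°
rotate link 1 by +7°: θ ← -96° +7° = -89°
crank pin P = (r cos θ, r sin θ) = (0.942430, -53.991776)
h = r sin θ − e = -53.991776 − 0 = -53.991776
x = r cos θ + √(L² − h²) = 0.942430 + 94.688374 = 95.630804

95.6308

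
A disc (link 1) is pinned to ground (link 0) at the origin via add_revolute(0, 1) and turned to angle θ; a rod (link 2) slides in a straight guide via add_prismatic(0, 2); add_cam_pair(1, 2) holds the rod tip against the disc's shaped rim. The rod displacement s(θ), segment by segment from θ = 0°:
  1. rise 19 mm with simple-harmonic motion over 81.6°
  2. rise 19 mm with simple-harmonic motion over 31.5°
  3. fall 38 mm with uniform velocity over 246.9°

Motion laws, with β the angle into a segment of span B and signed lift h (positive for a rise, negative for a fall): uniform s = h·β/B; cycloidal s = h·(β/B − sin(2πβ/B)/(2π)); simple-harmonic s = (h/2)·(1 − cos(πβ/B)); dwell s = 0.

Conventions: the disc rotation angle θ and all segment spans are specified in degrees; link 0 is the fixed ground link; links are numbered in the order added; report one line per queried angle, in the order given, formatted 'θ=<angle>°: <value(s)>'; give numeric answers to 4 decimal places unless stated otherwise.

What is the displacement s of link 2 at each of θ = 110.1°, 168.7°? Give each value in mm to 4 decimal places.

segment 1 (0° to 81.6°, simple-harmonic, h = 19) is passed completely: s = 0.0000 + (19) = 19.0000
θ = 110.1° falls in segment 2 (81.6° to 113.1°, simple-harmonic, h = 19): β = 110.1 − 81.6 = 28.5°, B = 31.5°; Δs = 19/2·(1 − cos(π·0.9048)) = 18.5779; s = 19.0000 + 18.5779 = 37.5779
segment 2 (81.6° to 113.1°, simple-harmonic, h = 19) is passed completely: s = 19.0000 + (19) = 38.0000
θ = 168.7° falls in segment 3 (113.1° to 360°, uniform, h = -38): β = 168.7 − 113.1 = 55.6°, B = 246.9°; Δs = -38·55.6/246.9 = -8.5573; s = 38.0000 − 8.5573 = 29.4427

θ=110.1°: 37.5779
θ=168.7°: 29.4427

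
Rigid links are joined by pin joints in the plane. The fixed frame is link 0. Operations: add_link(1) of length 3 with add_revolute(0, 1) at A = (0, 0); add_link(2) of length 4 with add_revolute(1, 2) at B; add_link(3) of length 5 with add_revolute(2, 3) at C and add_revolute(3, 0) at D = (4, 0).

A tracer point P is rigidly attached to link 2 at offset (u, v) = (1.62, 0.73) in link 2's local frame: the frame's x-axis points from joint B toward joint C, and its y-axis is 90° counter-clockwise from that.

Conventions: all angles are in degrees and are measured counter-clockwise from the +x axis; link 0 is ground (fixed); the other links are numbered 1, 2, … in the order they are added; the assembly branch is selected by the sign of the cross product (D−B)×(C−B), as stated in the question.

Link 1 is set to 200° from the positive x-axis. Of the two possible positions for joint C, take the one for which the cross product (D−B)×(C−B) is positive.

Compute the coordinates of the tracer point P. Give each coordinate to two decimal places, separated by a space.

A=(0,0), D=(4.00,0)
B = A + 3.00·(cos200°, sin200°) = (-2.8191, -1.0261)
|BD| = 6.8958
circle(B,4.00) ∩ circle(D,5.00): a=2.7954, h=2.8611
  candidates: C₊=(-0.4806,2.2191) cross=19.730; C₋=(0.3709,-3.4394) cross=-19.730
  branch + wants cross > 0 → take C=(-0.4806,2.2191) (cross=19.730)
ex = (C−B)/|BC| = (0.5846,0.8113); ey = (-0.8113,0.5846)
P = B + 1.62·ex + 0.73·ey = (-2.4642,0.7150)

-2.46 0.72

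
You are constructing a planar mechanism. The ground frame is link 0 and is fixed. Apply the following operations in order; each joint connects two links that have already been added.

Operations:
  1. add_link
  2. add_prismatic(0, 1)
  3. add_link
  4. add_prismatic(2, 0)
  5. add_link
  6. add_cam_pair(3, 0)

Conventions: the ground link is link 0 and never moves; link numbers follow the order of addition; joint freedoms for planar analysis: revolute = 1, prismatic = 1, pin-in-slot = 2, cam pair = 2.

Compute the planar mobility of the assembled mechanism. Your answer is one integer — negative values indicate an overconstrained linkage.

L=1 J1=0 J2=0
add link → L=2 J1=0 J2=0
P@0,1 dof=1 J1 → L=2 J1=1 J2=0
add link → L=3 J1=1 J2=0
P@2,0 dof=1 J1 → L=3 J1=2 J2=0
add link → L=4 J1=2 J2=0
C@3,0 dof=2 J2 → L=4 J1=2 J2=1
M=3(L−1)−2J1−J2=3·3−2·2−1=4

M = 4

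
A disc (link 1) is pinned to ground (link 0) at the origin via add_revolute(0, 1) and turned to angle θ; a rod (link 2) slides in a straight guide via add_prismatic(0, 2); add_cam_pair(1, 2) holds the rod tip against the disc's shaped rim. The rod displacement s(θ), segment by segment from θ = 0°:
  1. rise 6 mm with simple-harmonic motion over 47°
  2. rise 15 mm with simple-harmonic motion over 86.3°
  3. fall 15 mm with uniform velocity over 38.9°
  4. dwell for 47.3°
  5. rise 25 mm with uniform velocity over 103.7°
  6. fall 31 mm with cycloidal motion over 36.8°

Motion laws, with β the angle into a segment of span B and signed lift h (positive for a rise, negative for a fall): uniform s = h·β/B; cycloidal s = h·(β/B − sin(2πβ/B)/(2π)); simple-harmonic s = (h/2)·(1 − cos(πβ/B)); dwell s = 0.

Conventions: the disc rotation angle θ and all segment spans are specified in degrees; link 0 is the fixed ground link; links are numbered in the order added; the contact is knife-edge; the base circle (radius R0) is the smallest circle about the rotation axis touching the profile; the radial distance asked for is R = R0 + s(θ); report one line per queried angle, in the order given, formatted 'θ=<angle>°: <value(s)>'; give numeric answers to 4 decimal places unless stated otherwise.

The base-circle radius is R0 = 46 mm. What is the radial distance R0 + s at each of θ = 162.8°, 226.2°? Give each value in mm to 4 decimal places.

segment 1 (0° to 47°, simple-harmonic, h = 6) is passed completely: s = 0.0000 + (6) = 6.0000
segment 2 (47° to 133.3°, simple-harmonic, h = 15) is passed completely: s = 6.0000 + (15) = 21.0000
θ = 162.8° falls in segment 3 (133.3° to 172.2°, uniform, h = -15): β = 162.8 − 133.3 = 29.5°, B = 38.9°; Δs = -15·29.5/38.9 = -11.3753; s = 21.0000 − 11.3753 = 9.6247
segment 3 (133.3° to 172.2°, uniform, h = -15) is passed completely: s = 21.0000 + (-15) = 6.0000
segment 4 (172.2° to 219.5°, dwell): s unchanged at 6.0000
θ = 226.2° falls in segment 5 (219.5° to 323.2°, uniform, h = 25): β = 226.2 − 219.5 = 6.7°, B = 103.7°; Δs = 25·6.7/103.7 = 1.6152; s = 6.0000 + 1.6152 = 7.6152
θ=162.8°: R = R0 + s = 46 + 9.6247 = 55.6247
θ=226.2°: R = R0 + s = 46 + 7.6152 = 53.6152

θ=162.8°: 55.6247
θ=226.2°: 53.6152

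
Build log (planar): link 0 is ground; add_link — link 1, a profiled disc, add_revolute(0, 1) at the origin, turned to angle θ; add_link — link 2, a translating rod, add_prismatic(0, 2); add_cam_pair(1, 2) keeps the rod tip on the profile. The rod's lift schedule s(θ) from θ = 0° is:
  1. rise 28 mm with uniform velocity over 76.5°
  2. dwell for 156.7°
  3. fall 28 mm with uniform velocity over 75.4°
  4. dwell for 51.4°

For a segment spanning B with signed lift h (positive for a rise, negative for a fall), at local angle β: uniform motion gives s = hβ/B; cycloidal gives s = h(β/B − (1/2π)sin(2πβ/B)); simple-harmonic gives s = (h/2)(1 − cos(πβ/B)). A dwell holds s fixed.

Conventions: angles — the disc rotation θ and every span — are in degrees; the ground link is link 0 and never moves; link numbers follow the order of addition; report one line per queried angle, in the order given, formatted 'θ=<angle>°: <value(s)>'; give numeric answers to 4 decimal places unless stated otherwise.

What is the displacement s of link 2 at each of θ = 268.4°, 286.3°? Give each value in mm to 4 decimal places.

seg 1 [0°–76.5°] uniform, h=28: full span → s += 28 → s = 28.0000
seg 2 [76.5°–233.2°] dwell: s stays 28.0000
seg 3 [233.2°–308.6°] uniform, h=-28: θ=268.4° here. β=35.2, B=75.4. -28·35.2/75.4 = -13.0716 → s = 14.9284
seg 3 [233.2°–308.6°] uniform, h=-28: θ=286.3° here. β=53.1, B=75.4. -28·53.1/75.4 = -19.7188 → s = 8.2812

θ=268.4°: 14.9284
θ=286.3°: 8.2812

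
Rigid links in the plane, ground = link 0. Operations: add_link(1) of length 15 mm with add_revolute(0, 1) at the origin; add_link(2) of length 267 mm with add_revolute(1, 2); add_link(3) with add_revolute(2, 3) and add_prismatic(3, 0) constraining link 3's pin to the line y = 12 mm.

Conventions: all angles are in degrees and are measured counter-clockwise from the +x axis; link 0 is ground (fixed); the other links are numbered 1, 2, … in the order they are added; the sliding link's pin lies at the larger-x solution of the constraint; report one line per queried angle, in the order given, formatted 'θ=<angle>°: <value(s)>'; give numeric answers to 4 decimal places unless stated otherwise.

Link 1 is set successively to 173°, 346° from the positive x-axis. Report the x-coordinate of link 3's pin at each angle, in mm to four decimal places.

geometry: r = 15 mm, L = 267 mm, e = 12 mm
θ=173°: crank pin P = (r cos θ, r sin θ) = (-14.888192, 1.828040)
θ=173°: h = r sin θ − e = 1.828040 − 12 = -10.171960
θ=173°: x = r cos θ + √(L² − h²) = -14.888192 + 266.806168 = 251.917976
θ=346°: crank pin P = (r cos θ, r sin θ) = (14.554436, -3.628828)
θ=346°: h = r sin θ − e = -3.628828 − 12 = -15.628828
θ=346°: x = r cos θ + √(L² − h²) = 14.554436 + 266.542191 = 281.096627

θ=173°: 251.9180
θ=346°: 281.0966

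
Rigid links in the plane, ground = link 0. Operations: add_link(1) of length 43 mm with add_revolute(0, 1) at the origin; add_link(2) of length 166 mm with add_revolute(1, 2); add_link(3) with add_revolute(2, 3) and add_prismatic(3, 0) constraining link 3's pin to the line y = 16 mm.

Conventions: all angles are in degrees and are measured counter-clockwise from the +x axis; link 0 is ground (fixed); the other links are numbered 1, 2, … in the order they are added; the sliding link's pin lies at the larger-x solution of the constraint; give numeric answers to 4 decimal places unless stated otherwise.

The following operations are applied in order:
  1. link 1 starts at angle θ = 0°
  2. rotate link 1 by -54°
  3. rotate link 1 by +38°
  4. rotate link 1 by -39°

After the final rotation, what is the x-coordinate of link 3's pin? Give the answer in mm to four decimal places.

geometry: r = 43 mm, L = 166 mm, e = 16 mm; θ starts at 0°
rotate link 1 by -54°: θ ← 0° -54° = -54°
rotate link 1 by +38°: θ ← -54° +38° = -16°
rotate link 1 by -39°: θ ← -16° -39° = -55°
crank pin P = (r cos θ, r sin θ) = (24.663787, -35.223538)
h = r sin θ − e = -35.223538 − 16 = -51.223538
x = r cos θ + √(L² − h²) = 24.663787 + 157.899174 = 182.562961

182.5630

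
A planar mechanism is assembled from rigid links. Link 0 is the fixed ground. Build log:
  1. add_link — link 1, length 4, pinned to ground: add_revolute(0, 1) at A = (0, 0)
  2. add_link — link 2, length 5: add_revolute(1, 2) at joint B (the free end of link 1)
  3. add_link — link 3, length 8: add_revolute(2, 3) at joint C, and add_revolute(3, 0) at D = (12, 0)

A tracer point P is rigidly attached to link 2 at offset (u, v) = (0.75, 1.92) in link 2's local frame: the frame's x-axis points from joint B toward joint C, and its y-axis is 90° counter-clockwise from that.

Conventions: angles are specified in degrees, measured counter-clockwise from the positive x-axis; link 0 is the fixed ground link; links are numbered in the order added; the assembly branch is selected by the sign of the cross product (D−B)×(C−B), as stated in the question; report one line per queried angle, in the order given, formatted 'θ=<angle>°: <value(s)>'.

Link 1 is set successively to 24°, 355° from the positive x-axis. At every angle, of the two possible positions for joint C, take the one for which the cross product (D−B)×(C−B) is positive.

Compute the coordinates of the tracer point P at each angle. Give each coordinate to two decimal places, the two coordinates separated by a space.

A=(0,0), D=(12.00,0)
θ=24°: B = A + 4.00·(cos24°, sin24°) = (3.6542, 1.6269)
θ=24°: |BD| = 8.5029
θ=24°: circle(B,5.00) ∩ circle(D,8.00): a=1.9581, h=4.6006
θ=24°:   candidates: C₊=(6.4564,5.7679) cross=39.119; C₋=(4.6959,-3.2633) cross=-39.119
θ=24°:   branch + wants cross > 0 → take C=(6.4564,5.7679) (cross=39.119)
θ=24°: ex = (C−B)/|BC| = (0.5604,0.8282); ey = (-0.8282,0.5604)
θ=24°: P = B + 0.75·ex + 1.92·ey = (2.4844,3.3241)
θ=355°: B = A + 4.00·(cos355°, sin355°) = (3.9848, -0.3486)
θ=355°: |BD| = 8.0228
θ=355°: circle(B,5.00) ∩ circle(D,8.00): a=1.5808, h=4.7435
θ=355°:   candidates: C₊=(5.3580,4.4591) cross=38.056; C₋=(5.7702,-5.0190) cross=-38.056
θ=355°:   branch + wants cross > 0 → take C=(5.3580,4.4591) (cross=38.056)
θ=355°: ex = (C−B)/|BC| = (0.2746,0.9615); ey = (-0.9615,0.2746)
θ=355°: P = B + 0.75·ex + 1.92·ey = (2.3446,0.8998)

θ=24°: 2.48 3.32
θ=355°: 2.34 0.90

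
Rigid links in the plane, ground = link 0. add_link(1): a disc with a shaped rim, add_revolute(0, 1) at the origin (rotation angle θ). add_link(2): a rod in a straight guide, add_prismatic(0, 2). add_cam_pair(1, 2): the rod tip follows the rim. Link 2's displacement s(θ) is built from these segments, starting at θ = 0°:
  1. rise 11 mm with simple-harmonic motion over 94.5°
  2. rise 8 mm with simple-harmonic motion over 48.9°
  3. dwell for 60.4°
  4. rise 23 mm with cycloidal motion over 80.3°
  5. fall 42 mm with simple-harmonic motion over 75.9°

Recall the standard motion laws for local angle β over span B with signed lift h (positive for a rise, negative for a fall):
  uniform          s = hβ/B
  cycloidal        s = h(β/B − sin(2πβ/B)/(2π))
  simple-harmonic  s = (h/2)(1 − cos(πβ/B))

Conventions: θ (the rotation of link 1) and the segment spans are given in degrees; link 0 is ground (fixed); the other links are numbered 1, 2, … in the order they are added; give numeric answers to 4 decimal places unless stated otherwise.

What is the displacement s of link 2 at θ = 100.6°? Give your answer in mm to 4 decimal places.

segment 1 (0° to 94.5°, simple-harmonic, h = 11) is passed completely: s = 0.0000 + (11) = 11.0000
θ = 100.6° falls in segment 2 (94.5° to 143.4°, simple-harmonic, h = 8): β = 100.6 − 94.5 = 6.1°, B = 48.9°; Δs = 8/2·(1 − cos(π·0.1247)) = 0.3033; s = 11.0000 + 0.3033 = 11.3033

11.3033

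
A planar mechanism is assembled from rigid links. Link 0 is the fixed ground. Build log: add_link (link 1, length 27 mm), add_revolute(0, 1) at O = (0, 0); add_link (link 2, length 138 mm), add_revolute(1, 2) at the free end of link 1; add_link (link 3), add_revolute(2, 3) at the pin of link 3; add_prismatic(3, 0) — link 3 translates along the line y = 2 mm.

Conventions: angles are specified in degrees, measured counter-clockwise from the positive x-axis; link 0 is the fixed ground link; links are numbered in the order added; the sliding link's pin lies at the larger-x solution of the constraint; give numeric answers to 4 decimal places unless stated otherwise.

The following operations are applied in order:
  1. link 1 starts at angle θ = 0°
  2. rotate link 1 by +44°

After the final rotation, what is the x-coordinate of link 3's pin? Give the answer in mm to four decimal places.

geometry: r = 27 mm, L = 138 mm, e = 2 mm; θ starts at 0°
rotate link 1 by +44°: θ ← 0° +44° = 44°
crank pin P = (r cos θ, r sin θ) = (19.422175, 18.755776)
h = r sin θ − e = 18.755776 − 2 = 16.755776
x = r cos θ + √(L² − h²) = 19.422175 + 136.978991 = 156.401166

156.4012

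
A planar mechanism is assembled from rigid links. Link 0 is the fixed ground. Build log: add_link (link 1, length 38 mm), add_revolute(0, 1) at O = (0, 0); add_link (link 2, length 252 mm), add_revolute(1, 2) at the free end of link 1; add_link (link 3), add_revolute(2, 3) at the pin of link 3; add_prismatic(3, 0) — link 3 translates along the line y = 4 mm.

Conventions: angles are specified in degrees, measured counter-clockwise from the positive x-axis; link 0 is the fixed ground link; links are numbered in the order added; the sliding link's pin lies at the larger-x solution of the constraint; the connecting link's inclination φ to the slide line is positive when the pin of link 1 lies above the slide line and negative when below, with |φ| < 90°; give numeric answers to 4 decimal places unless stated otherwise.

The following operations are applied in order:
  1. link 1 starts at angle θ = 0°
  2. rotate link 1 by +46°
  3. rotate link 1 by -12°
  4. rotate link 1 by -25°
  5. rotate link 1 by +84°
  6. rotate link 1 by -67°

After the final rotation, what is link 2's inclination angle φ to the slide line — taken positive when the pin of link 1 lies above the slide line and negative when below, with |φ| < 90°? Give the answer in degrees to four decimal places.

geometry: r = 38 mm, L = 252 mm, e = 4 mm; θ starts at 0°
rotate link 1 by +46°: θ ← 0° +46° = 46°
rotate link 1 by -12°: θ ← 46° -12° = 34°
rotate link 1 by -25°: θ ← 34° -25° = 9°
rotate link 1 by +84°: θ ← 9° +84° = 93°
rotate link 1 by -67°: θ ← 93° -67° = 26°
h = r sin θ − e = 16.658104 − 4 = 12.658104
sin φ = h / L = 12.658104 / 252 = 0.05023057
φ = arcsin(0.05023057) = 2.879211°

2.8792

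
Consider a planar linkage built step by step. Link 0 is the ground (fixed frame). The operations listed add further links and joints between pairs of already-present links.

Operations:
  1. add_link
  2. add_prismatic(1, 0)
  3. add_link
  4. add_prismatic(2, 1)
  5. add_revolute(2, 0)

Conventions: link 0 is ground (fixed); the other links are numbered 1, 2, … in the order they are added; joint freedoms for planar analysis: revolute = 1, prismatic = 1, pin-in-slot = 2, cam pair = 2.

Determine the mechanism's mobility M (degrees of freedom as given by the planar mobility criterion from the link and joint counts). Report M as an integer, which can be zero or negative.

L=1 J1=0 J2=0
add link → L=2 J1=0 J2=0
P@1,0 dof=1 J1 → L=2 J1=1 J2=0
add link → L=3 J1=1 J2=0
P@2,1 dof=1 J1 → L=3 J1=2 J2=0
R@2,0 dof=1 J1 → L=3 J1=3 J2=0
M=3(L−1)−2J1−J2=3·2−2·3−0=0

M = 0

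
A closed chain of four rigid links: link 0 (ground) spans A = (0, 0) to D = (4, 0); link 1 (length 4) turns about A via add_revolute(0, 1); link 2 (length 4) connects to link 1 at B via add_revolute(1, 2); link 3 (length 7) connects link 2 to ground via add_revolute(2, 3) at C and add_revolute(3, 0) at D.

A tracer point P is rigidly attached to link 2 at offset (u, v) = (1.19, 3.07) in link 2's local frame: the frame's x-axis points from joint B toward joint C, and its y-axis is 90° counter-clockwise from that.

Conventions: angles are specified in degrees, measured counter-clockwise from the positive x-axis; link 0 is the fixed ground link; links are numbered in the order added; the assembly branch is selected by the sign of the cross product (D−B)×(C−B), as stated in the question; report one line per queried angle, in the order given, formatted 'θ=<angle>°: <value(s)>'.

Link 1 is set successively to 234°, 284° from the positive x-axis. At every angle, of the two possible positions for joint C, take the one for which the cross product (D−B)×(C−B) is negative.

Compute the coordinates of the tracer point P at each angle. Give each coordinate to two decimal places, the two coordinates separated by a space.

A=(0,0), D=(4.00,0)
θ=234°: B = A + 4.00·(cos234°, sin234°) = (-2.3511, -3.2361)
θ=234°: |BD| = 7.1281
θ=234°: circle(B,4.00) ∩ circle(D,7.00): a=1.2492, h=3.7999
θ=234°:   candidates: C₊=(-2.9632,0.7168) cross=27.086; C₋=(0.4871,-6.0547) cross=-27.086
θ=234°:   branch - wants cross < 0 → take C=(0.4871,-6.0547) (cross=-27.086)
θ=234°: ex = (C−B)/|BC| = (0.7096,-0.7047); ey = (0.7047,0.7096)
θ=234°: P = B + 1.19·ex + 3.07·ey = (0.6565,-1.8963)
θ=284°: B = A + 4.00·(cos284°, sin284°) = (0.9677, -3.8812)
θ=284°: |BD| = 4.9253
θ=284°: circle(B,4.00) ∩ circle(D,7.00): a=-0.8874, h=3.9003
θ=284°:   candidates: C₊=(-2.6522,-2.1792) cross=19.210; C₋=(3.4948,-6.9817) cross=-19.210
θ=284°:   branch - wants cross < 0 → take C=(3.4948,-6.9817) (cross=-19.210)
θ=284°: ex = (C−B)/|BC| = (0.6318,-0.7751); ey = (0.7751,0.6318)
θ=284°: P = B + 1.19·ex + 3.07·ey = (4.0992,-2.8640)

θ=234°: 0.66 -1.90
θ=284°: 4.10 -2.86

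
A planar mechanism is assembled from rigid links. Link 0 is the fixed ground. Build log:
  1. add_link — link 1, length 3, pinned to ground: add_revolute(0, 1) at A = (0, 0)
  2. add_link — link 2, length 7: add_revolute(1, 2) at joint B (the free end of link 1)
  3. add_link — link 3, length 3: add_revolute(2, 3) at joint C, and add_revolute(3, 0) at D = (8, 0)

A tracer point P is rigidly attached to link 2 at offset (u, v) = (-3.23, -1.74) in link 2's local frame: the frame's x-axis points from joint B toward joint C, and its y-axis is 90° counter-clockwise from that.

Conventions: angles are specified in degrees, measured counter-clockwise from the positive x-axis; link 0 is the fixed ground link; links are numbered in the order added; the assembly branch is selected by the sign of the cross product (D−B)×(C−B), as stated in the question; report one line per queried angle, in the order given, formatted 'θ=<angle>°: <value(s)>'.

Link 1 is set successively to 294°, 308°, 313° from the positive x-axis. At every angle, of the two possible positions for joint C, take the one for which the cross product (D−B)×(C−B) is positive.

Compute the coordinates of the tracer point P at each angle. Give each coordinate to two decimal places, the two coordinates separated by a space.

A=(0,0), D=(8.00,0)
θ=294°: B = A + 3.00·(cos294°, sin294°) = (1.2202, -2.7406)
θ=294°: |BD| = 7.3128
θ=294°: circle(B,7.00) ∩ circle(D,3.00): a=6.3913, h=2.8550
θ=294°:   candidates: C₊=(6.0757,2.3016) cross=20.878; C₋=(8.2157,-2.9922) cross=-20.878
θ=294°:   branch + wants cross > 0 → take C=(6.0757,2.3016) (cross=20.878)
θ=294°: ex = (C−B)/|BC| = (0.6936,0.7203); ey = (-0.7203,0.6936)
θ=294°: P = B + -3.23·ex + -1.74·ey = (0.2331,-6.2742)
θ=308°: B = A + 3.00·(cos308°, sin308°) = (1.8470, -2.3640)
θ=308°: |BD| = 6.5915
θ=308°: circle(B,7.00) ∩ circle(D,3.00): a=6.3300, h=2.9886
θ=308°:   candidates: C₊=(6.6840,2.6959) cross=19.699; C₋=(8.8277,-2.8836) cross=-19.699
θ=308°:   branch + wants cross > 0 → take C=(6.6840,2.6959) (cross=19.699)
θ=308°: ex = (C−B)/|BC| = (0.6910,0.7229); ey = (-0.7229,0.6910)
θ=308°: P = B + -3.23·ex + -1.74·ey = (0.8728,-5.9012)
θ=313°: B = A + 3.00·(cos313°, sin313°) = (2.0460, -2.1941)
θ=313°: |BD| = 6.3454
θ=313°: circle(B,7.00) ∩ circle(D,3.00): a=6.3246, h=2.9999
θ=313°:   candidates: C₊=(6.9432,2.8077) cross=19.036; C₋=(9.0178,-2.8221) cross=-19.036
θ=313°:   branch + wants cross > 0 → take C=(6.9432,2.8077) (cross=19.036)
θ=313°: ex = (C−B)/|BC| = (0.6996,0.7145); ey = (-0.7145,0.6996)
θ=313°: P = B + -3.23·ex + -1.74·ey = (1.0296,-5.7193)

θ=294°: 0.23 -6.27
θ=308°: 0.87 -5.90
θ=313°: 1.03 -5.72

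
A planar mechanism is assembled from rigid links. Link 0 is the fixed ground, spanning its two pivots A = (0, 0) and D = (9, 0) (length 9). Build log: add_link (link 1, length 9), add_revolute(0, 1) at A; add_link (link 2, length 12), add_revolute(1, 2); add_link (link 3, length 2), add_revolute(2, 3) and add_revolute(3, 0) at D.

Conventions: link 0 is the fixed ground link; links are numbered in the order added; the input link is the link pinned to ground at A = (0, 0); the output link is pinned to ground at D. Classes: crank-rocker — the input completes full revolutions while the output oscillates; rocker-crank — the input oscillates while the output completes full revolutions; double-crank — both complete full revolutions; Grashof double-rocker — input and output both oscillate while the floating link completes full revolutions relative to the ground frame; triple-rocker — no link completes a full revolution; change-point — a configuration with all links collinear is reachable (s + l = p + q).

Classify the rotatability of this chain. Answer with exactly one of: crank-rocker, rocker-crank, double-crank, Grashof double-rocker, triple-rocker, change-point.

lengths: ground=9, input=9, coupler=12, output=2
sorted: s=2 (shortest), l=12 (longest), p+q=18
s + l = 14 vs p + q = 18
s + l < p + q (Grashof) with shortest = output link → rocker-crank

rocker-crank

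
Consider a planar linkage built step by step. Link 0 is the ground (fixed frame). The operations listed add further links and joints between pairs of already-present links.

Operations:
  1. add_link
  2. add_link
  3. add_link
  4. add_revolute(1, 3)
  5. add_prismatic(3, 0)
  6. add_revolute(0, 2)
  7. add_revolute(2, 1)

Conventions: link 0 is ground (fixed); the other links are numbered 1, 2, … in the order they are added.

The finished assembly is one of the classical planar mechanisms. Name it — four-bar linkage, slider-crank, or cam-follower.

links: 4 (incl. ground); joints: 3 revolute, 1 prismatic, 0 higher (cam) pair, forming one closed loop
4 links, 3 revolutes + 1 prismatic in one loop → slider-crank

slider-crank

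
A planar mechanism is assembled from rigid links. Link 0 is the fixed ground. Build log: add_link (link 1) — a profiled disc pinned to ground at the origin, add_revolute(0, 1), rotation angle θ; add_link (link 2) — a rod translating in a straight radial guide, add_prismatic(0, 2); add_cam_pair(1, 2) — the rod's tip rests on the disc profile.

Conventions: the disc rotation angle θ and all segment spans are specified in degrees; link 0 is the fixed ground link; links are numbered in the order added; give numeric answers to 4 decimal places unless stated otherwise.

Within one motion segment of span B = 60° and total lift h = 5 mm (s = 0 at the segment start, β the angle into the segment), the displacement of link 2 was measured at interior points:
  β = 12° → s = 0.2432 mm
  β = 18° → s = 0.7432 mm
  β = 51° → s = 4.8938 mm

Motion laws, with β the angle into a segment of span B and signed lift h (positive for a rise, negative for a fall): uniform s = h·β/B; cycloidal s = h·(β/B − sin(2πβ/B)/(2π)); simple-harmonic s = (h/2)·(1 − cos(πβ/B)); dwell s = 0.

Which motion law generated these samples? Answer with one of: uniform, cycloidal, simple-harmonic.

candidates at β/B = r: uniform s = h·r (linear in β); cycloidal s = h·(r − sin(2πr)/(2π)); simple-harmonic s = (h/2)(1 − cos(πr))
β=12°: printed 0.2432 | uniform 1.0000, cycloidal 0.2432, simple-harmonic 0.4775
β=18°: printed 0.7432 | uniform 1.5000, cycloidal 0.7432, simple-harmonic 1.0305
β=51°: printed 4.8938 | uniform 4.2500, cycloidal 4.8938, simple-harmonic 4.7275
only one law matches every sample → cycloidal

cycloidal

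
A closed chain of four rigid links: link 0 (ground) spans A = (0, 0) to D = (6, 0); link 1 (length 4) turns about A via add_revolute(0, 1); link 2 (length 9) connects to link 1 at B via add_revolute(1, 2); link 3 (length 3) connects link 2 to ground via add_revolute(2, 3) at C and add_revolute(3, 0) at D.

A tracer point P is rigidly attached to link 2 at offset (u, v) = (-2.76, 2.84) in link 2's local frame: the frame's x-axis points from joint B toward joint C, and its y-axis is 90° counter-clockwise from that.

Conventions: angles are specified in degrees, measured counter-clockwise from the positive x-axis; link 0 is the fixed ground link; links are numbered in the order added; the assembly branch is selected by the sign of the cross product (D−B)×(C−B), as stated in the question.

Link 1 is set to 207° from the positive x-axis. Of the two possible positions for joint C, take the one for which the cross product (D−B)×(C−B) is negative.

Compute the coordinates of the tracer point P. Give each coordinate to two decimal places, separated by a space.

A=(0,0), D=(6.00,0)
B = A + 4.00·(cos207°, sin207°) = (-3.5640, -1.8160)
|BD| = 9.7349
circle(B,9.00) ∩ circle(D,3.00): a=8.5655, h=2.7627
  candidates: C₊=(4.3358,2.4961) cross=26.895; C₋=(5.3665,-2.9323) cross=-26.895
  branch - wants cross < 0 → take C=(5.3665,-2.9323) (cross=-26.895)
ex = (C−B)/|BC| = (0.9923,-0.1240); ey = (0.1240,0.9923)
P = B + -2.76·ex + 2.84·ey = (-5.9504,1.3445)

-5.95 1.34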